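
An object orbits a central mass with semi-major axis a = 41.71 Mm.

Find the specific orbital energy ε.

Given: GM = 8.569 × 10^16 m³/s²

Convert to SI: a = 41.71 Mm = 4.171e+07 m.
ε = −GM / (2a).
ε = −8.569e+16 / (2 · 4.171e+07) J/kg ≈ -1.027e+09 J/kg = -1.027 GJ/kg.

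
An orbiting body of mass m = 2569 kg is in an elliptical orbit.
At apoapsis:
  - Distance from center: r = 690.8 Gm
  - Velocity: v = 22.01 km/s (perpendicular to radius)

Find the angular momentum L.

Convert to SI: r = 690.8 Gm = 6.908e+11 m; v = 22.01 km/s = 22010 m/s.
Since v is perpendicular to r, L = m · v · r.
L = 2569 · 22010 · 6.908e+11 kg·m²/s ≈ 3.906e+19 kg·m²/s.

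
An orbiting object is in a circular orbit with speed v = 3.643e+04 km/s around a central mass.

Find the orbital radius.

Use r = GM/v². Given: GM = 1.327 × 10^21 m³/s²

Convert to SI: v = 3.643e+04 km/s = 3.643e+07 m/s.
For a circular orbit, v² = GM / r, so r = GM / v².
r = 1.327e+21 / (3.643e+07)² m ≈ 9.999e+05 m = 999.9 km.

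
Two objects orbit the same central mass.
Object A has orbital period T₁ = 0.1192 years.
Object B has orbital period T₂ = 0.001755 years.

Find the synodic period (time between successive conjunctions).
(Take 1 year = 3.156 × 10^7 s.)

Convert to SI: T₁ = 0.1192 years = 3.76195e+06 s; T₂ = 0.001755 years = 55387.8 s.
T_syn = |T₁ · T₂ / (T₁ − T₂)|.
T_syn = |3.76195e+06 · 55387.8 / (3.76195e+06 − 55387.8)| s ≈ 5.622e+04 s = 0.001781 years.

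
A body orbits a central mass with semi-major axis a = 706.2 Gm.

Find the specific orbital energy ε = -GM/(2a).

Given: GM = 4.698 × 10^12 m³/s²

Convert to SI: a = 706.2 Gm = 7.062e+11 m.
ε = −GM / (2a).
ε = −4.698e+12 / (2 · 7.062e+11) J/kg ≈ -3.326 J/kg = -3.326 J/kg.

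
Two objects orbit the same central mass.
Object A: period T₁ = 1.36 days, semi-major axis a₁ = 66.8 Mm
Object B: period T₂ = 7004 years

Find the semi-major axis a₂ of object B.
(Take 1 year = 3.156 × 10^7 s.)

Convert to SI: T₁ = 1.36 days = 117504 s; a₁ = 66.8 Mm = 6.68e+07 m; T₂ = 7004 years = 2.21046e+11 s.
Kepler's third law: (T₁/T₂)² = (a₁/a₂)³ ⇒ a₂ = a₁ · (T₂/T₁)^(2/3).
T₂/T₁ = 2.21046e+11 / 117504 = 1.88118e+06.
a₂ = 6.68e+07 · (1.88118e+06)^(2/3) m ≈ 1.018e+12 m = 1.018 Tm.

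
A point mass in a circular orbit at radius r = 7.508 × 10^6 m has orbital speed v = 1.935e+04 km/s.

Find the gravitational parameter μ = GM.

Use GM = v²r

Convert to SI: v = 1.935e+04 km/s = 1.935e+07 m/s.
For a circular orbit v² = GM/r, so GM = v² · r.
GM = (1.935e+07)² · 7.508e+06 m³/s² ≈ 2.811e+21 m³/s² = 2.811 × 10^21 m³/s².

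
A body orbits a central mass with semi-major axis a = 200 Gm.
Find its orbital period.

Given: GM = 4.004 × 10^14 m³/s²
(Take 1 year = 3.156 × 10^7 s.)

Convert to SI: a = 200 Gm = 2e+11 m.
Kepler's third law: T = 2π √(a³ / GM).
Substituting a = 2e+11 m and GM = 4.004e+14 m³/s²:
T = 2π √((2e+11)³ / 4.004e+14) s
T ≈ 2.809e+10 s = 889.9 years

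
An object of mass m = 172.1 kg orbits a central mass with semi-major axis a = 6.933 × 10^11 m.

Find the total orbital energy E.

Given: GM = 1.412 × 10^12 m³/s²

E = −GMm / (2a).
E = −1.412e+12 · 172.1 / (2 · 6.933e+11) J ≈ -175.3 J = -175.3 J.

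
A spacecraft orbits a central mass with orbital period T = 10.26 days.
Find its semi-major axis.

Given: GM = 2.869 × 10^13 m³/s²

Convert to SI: T = 10.26 days = 886464 s.
Invert Kepler's third law: a = (GM · T² / (4π²))^(1/3).
Substituting T = 886464 s and GM = 2.869e+13 m³/s²:
a = (2.869e+13 · (886464)² / (4π²))^(1/3) m
a ≈ 8.297e+07 m = 82.97 Mm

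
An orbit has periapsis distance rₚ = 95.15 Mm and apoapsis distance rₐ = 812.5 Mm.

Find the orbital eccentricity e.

Convert to SI: rₚ = 95.15 Mm = 9.515e+07 m; rₐ = 812.5 Mm = 8.125e+08 m.
e = (rₐ − rₚ) / (rₐ + rₚ).
e = (8.125e+08 − 9.515e+07) / (8.125e+08 + 9.515e+07) = 7.1735e+08 / 9.0765e+08 ≈ 0.7903.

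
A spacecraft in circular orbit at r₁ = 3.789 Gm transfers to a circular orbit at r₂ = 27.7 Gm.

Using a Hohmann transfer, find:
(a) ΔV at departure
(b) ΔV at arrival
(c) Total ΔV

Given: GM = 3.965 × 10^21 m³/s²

Convert to SI: r₁ = 3.789 Gm = 3.789e+09 m; r₂ = 27.7 Gm = 2.77e+10 m.
Transfer semi-major axis: a_t = (r₁ + r₂)/2 = (3.789e+09 + 2.77e+10)/2 = 1.57445e+10 m.
Circular speeds: v₁ = √(GM/r₁) = 1.02296e+06 m/s, v₂ = √(GM/r₂) = 378340 m/s.
Transfer speeds (vis-viva v² = GM(2/r − 1/a_t)): v₁ᵗ = 1.35686e+06 m/s, v₂ᵗ = 185601 m/s.
(a) ΔV₁ = |v₁ᵗ − v₁| ≈ 3.339e+05 m/s = 333.9 km/s.
(b) ΔV₂ = |v₂ − v₂ᵗ| ≈ 1.927e+05 m/s = 192.7 km/s.
(c) ΔV_total = ΔV₁ + ΔV₂ ≈ 5.266e+05 m/s = 526.6 km/s.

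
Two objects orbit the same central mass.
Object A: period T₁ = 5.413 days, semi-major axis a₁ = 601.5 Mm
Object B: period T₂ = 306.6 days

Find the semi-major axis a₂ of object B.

Convert to SI: T₁ = 5.413 days = 467683 s; a₁ = 601.5 Mm = 6.015e+08 m; T₂ = 306.6 days = 2.64902e+07 s.
Kepler's third law: (T₁/T₂)² = (a₁/a₂)³ ⇒ a₂ = a₁ · (T₂/T₁)^(2/3).
T₂/T₁ = 2.64902e+07 / 467683 = 56.6414.
a₂ = 6.015e+08 · (56.6414)^(2/3) m ≈ 8.871e+09 m = 8.871 Gm.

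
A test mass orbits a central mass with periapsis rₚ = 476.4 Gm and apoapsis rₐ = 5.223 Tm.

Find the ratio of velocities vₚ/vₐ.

Convert to SI: rₚ = 476.4 Gm = 4.764e+11 m; rₐ = 5.223 Tm = 5.223e+12 m.
Conservation of angular momentum gives rₚvₚ = rₐvₐ, so vₚ/vₐ = rₐ/rₚ.
vₚ/vₐ = 5.223e+12 / 4.764e+11 ≈ 10.96.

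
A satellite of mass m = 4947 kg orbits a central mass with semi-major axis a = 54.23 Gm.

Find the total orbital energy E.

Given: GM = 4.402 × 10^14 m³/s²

Convert to SI: a = 54.23 Gm = 5.423e+10 m.
E = −GMm / (2a).
E = −4.402e+14 · 4947 / (2 · 5.423e+10) J ≈ -2.008e+07 J = -20.08 MJ.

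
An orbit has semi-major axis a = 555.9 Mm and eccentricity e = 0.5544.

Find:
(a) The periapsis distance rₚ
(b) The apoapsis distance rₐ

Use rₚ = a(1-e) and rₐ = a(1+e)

Convert to SI: a = 555.9 Mm = 5.559e+08 m.
(a) rₚ = a(1 − e) = 5.559e+08 · (1 − 0.5544) = 5.559e+08 · 0.4456 ≈ 2.477e+08 m = 247.7 Mm.
(b) rₐ = a(1 + e) = 5.559e+08 · (1 + 0.5544) = 5.559e+08 · 1.5544 ≈ 8.641e+08 m = 864.1 Mm.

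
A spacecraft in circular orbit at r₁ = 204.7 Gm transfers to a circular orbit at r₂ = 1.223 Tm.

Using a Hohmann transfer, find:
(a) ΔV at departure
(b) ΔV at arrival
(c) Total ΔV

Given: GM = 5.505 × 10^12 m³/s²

Convert to SI: r₁ = 204.7 Gm = 2.047e+11 m; r₂ = 1.223 Tm = 1.223e+12 m.
Transfer semi-major axis: a_t = (r₁ + r₂)/2 = (2.047e+11 + 1.223e+12)/2 = 7.1385e+11 m.
Circular speeds: v₁ = √(GM/r₁) = 5.18585 m/s, v₂ = √(GM/r₂) = 2.12161 m/s.
Transfer speeds (vis-viva v² = GM(2/r − 1/a_t)): v₁ᵗ = 6.78781 m/s, v₂ᵗ = 1.13611 m/s.
(a) ΔV₁ = |v₁ᵗ − v₁| ≈ 1.602 m/s = 1.602 m/s.
(b) ΔV₂ = |v₂ − v₂ᵗ| ≈ 0.9855 m/s = 0.9855 m/s.
(c) ΔV_total = ΔV₁ + ΔV₂ ≈ 2.587 m/s = 2.587 m/s.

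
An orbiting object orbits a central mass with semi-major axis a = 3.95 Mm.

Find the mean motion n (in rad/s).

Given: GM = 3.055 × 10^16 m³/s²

Convert to SI: a = 3.95 Mm = 3.95e+06 m.
n = √(GM / a³).
n = √(3.055e+16 / (3.95e+06)³) rad/s ≈ 0.02226 rad/s.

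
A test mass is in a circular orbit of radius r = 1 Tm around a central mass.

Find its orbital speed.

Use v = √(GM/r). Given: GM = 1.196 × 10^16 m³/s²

Convert to SI: r = 1 Tm = 1e+12 m.
For a circular orbit, gravity supplies the centripetal force, so v = √(GM / r).
v = √(1.196e+16 / 1e+12) m/s ≈ 109.4 m/s = 109.4 m/s.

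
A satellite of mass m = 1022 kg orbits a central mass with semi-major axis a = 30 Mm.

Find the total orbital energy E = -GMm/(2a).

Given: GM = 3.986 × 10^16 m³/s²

Convert to SI: a = 30 Mm = 3e+07 m.
E = −GMm / (2a).
E = −3.986e+16 · 1022 / (2 · 3e+07) J ≈ -6.789e+11 J = -678.9 GJ.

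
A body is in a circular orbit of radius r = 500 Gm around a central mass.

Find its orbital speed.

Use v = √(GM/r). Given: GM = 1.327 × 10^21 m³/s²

Convert to SI: r = 500 Gm = 5e+11 m.
For a circular orbit, gravity supplies the centripetal force, so v = √(GM / r).
v = √(1.327e+21 / 5e+11) m/s ≈ 5.152e+04 m/s = 51.52 km/s.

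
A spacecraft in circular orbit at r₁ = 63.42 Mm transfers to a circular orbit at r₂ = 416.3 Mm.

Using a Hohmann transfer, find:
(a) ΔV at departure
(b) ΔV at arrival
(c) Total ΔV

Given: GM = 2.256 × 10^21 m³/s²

Convert to SI: r₁ = 63.42 Mm = 6.342e+07 m; r₂ = 416.3 Mm = 4.163e+08 m.
Transfer semi-major axis: a_t = (r₁ + r₂)/2 = (6.342e+07 + 4.163e+08)/2 = 2.3986e+08 m.
Circular speeds: v₁ = √(GM/r₁) = 5.96426e+06 m/s, v₂ = √(GM/r₂) = 2.32791e+06 m/s.
Transfer speeds (vis-viva v² = GM(2/r − 1/a_t)): v₁ᵗ = 7.85743e+06 m/s, v₂ᵗ = 1.19702e+06 m/s.
(a) ΔV₁ = |v₁ᵗ − v₁| ≈ 1.893e+06 m/s = 1893 km/s.
(b) ΔV₂ = |v₂ − v₂ᵗ| ≈ 1.131e+06 m/s = 1131 km/s.
(c) ΔV_total = ΔV₁ + ΔV₂ ≈ 3.024e+06 m/s = 3024 km/s.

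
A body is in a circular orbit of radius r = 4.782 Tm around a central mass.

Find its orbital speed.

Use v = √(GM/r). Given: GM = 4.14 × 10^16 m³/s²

Convert to SI: r = 4.782 Tm = 4.782e+12 m.
For a circular orbit, gravity supplies the centripetal force, so v = √(GM / r).
v = √(4.14e+16 / 4.782e+12) m/s ≈ 93.05 m/s = 93.05 m/s.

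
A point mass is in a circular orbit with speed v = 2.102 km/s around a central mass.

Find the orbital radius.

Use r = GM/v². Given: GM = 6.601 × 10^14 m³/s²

Convert to SI: v = 2.102 km/s = 2102 m/s.
For a circular orbit, v² = GM / r, so r = GM / v².
r = 6.601e+14 / (2102)² m ≈ 1.494e+08 m = 1.494 × 10^8 m.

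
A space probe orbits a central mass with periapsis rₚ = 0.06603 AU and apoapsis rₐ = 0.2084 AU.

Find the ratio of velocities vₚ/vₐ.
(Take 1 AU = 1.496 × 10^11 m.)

Convert to SI: rₚ = 0.06603 AU = 9.87809e+09 m; rₐ = 0.2084 AU = 3.11766e+10 m.
Conservation of angular momentum gives rₚvₚ = rₐvₐ, so vₚ/vₐ = rₐ/rₚ.
vₚ/vₐ = 3.11766e+10 / 9.87809e+09 ≈ 3.156.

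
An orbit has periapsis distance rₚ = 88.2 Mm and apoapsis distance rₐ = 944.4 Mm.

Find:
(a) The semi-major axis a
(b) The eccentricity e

Convert to SI: rₚ = 88.2 Mm = 8.82e+07 m; rₐ = 944.4 Mm = 9.444e+08 m.
(a) a = (rₚ + rₐ) / 2 = (8.82e+07 + 9.444e+08) / 2 ≈ 5.163e+08 m = 516.3 Mm.
(b) e = (rₐ − rₚ) / (rₐ + rₚ) = (9.444e+08 − 8.82e+07) / (9.444e+08 + 8.82e+07) ≈ 0.8292.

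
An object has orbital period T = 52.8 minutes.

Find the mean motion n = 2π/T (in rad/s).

Convert to SI: T = 52.8 minutes = 3168 s.
n = 2π / T.
n = 2π / 3168 s ≈ 0.001983 rad/s.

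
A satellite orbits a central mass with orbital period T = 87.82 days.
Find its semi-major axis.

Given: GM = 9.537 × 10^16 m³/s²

Convert to SI: T = 87.82 days = 7.58765e+06 s.
Invert Kepler's third law: a = (GM · T² / (4π²))^(1/3).
Substituting T = 7.58765e+06 s and GM = 9.537e+16 m³/s²:
a = (9.537e+16 · (7.58765e+06)² / (4π²))^(1/3) m
a ≈ 5.181e+09 m = 5.181 × 10^9 m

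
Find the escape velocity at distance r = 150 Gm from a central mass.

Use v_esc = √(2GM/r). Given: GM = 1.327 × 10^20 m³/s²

Convert to SI: r = 150 Gm = 1.5e+11 m.
Escape velocity comes from setting total energy to zero: ½v² − GM/r = 0 ⇒ v_esc = √(2GM / r).
v_esc = √(2 · 1.327e+20 / 1.5e+11) m/s ≈ 4.206e+04 m/s = 42.06 km/s.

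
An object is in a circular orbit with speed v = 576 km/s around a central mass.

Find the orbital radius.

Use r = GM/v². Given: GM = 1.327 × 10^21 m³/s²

Convert to SI: v = 576 km/s = 576000 m/s.
For a circular orbit, v² = GM / r, so r = GM / v².
r = 1.327e+21 / (576000)² m ≈ 4e+09 m = 4 Gm.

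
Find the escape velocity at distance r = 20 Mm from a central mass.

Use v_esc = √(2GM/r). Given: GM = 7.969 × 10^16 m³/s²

Convert to SI: r = 20 Mm = 2e+07 m.
Escape velocity comes from setting total energy to zero: ½v² − GM/r = 0 ⇒ v_esc = √(2GM / r).
v_esc = √(2 · 7.969e+16 / 2e+07) m/s ≈ 8.927e+04 m/s = 89.27 km/s.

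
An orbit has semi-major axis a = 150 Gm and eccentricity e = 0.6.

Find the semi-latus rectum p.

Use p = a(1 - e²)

Convert to SI: a = 150 Gm = 1.5e+11 m.
p = a (1 − e²).
p = 1.5e+11 · (1 − (0.6)²) = 1.5e+11 · 0.64 ≈ 9.6e+10 m = 96 Gm.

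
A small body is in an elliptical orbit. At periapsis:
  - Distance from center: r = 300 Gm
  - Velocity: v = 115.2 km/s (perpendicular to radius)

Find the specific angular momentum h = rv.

Convert to SI: r = 300 Gm = 3e+11 m; v = 115.2 km/s = 115200 m/s.
With v perpendicular to r, h = r · v.
h = 3e+11 · 115200 m²/s ≈ 3.456e+16 m²/s.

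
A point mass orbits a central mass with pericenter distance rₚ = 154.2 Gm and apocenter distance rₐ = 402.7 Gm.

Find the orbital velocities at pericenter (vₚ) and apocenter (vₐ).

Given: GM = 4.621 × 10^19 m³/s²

Convert to SI: rₚ = 154.2 Gm = 1.542e+11 m; rₐ = 402.7 Gm = 4.027e+11 m.
Use the vis-viva equation v² = GM(2/r − 1/a) with a = (rₚ + rₐ)/2 = (1.542e+11 + 4.027e+11)/2 = 2.7845e+11 m.
vₚ = √(GM · (2/rₚ − 1/a)) = √(4.621e+19 · (2/1.542e+11 − 1/2.7845e+11)) m/s ≈ 2.082e+04 m/s = 20.82 km/s.
vₐ = √(GM · (2/rₐ − 1/a)) = √(4.621e+19 · (2/4.027e+11 − 1/2.7845e+11)) m/s ≈ 7972 m/s = 7.972 km/s.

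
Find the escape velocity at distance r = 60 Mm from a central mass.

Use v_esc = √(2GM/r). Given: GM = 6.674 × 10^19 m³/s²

Convert to SI: r = 60 Mm = 6e+07 m.
Escape velocity comes from setting total energy to zero: ½v² − GM/r = 0 ⇒ v_esc = √(2GM / r).
v_esc = √(2 · 6.674e+19 / 6e+07) m/s ≈ 1.492e+06 m/s = 1492 km/s.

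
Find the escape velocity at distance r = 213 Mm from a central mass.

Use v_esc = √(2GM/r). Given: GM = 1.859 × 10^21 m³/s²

Convert to SI: r = 213 Mm = 2.13e+08 m.
Escape velocity comes from setting total energy to zero: ½v² − GM/r = 0 ⇒ v_esc = √(2GM / r).
v_esc = √(2 · 1.859e+21 / 2.13e+08) m/s ≈ 4.178e+06 m/s = 4178 km/s.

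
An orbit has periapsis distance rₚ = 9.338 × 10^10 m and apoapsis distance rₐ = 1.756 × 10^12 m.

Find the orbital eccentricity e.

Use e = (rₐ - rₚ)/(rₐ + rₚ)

e = (rₐ − rₚ) / (rₐ + rₚ).
e = (1.756e+12 − 9.338e+10) / (1.756e+12 + 9.338e+10) = 1.66262e+12 / 1.84938e+12 ≈ 0.899.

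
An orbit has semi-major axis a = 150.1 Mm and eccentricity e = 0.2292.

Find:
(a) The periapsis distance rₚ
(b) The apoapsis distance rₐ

Convert to SI: a = 150.1 Mm = 1.501e+08 m.
(a) rₚ = a(1 − e) = 1.501e+08 · (1 − 0.2292) = 1.501e+08 · 0.7708 ≈ 1.157e+08 m = 115.7 Mm.
(b) rₐ = a(1 + e) = 1.501e+08 · (1 + 0.2292) = 1.501e+08 · 1.2292 ≈ 1.845e+08 m = 184.5 Mm.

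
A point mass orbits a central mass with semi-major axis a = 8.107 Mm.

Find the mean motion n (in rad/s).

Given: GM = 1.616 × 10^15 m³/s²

Convert to SI: a = 8.107 Mm = 8.107e+06 m.
n = √(GM / a³).
n = √(1.616e+15 / (8.107e+06)³) rad/s ≈ 0.001742 rad/s.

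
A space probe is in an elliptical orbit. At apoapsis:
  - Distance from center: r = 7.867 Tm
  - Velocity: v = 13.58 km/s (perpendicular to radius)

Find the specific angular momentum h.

Convert to SI: r = 7.867 Tm = 7.867e+12 m; v = 13.58 km/s = 13580 m/s.
With v perpendicular to r, h = r · v.
h = 7.867e+12 · 13580 m²/s ≈ 1.068e+17 m²/s.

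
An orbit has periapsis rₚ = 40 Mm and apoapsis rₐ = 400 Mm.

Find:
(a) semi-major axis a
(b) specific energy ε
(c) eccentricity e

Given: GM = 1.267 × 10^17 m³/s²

Convert to SI: rₚ = 40 Mm = 4e+07 m; rₐ = 400 Mm = 4e+08 m.
(a) a = (rₚ + rₐ)/2 = (4e+07 + 4e+08)/2 ≈ 2.2e+08 m
(b) With a = (rₚ + rₐ)/2 = 2.2e+08 m, ε = −GM/(2a) = −1.267e+17/(2 · 2.2e+08) J/kg ≈ -2.88e+08 J/kg
(c) e = (rₐ − rₚ)/(rₐ + rₚ) = (4e+08 − 4e+07)/(4e+08 + 4e+07) ≈ 0.8182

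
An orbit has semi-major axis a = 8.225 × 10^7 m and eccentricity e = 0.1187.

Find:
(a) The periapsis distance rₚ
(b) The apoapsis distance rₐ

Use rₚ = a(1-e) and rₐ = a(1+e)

(a) rₚ = a(1 − e) = 8.225e+07 · (1 − 0.1187) = 8.225e+07 · 0.8813 ≈ 7.249e+07 m = 7.249 × 10^7 m.
(b) rₐ = a(1 + e) = 8.225e+07 · (1 + 0.1187) = 8.225e+07 · 1.1187 ≈ 9.201e+07 m = 9.201 × 10^7 m.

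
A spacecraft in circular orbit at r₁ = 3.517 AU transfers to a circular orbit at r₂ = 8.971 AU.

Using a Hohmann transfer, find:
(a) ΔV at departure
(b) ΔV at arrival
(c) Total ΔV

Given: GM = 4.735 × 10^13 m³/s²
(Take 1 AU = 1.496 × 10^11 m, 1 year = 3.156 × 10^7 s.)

Convert to SI: r₁ = 3.517 AU = 5.26143e+11 m; r₂ = 8.971 AU = 1.34206e+12 m.
Transfer semi-major axis: a_t = (r₁ + r₂)/2 = (5.26143e+11 + 1.34206e+12)/2 = 9.34102e+11 m.
Circular speeds: v₁ = √(GM/r₁) = 9.48654 m/s, v₂ = √(GM/r₂) = 5.93983 m/s.
Transfer speeds (vis-viva v² = GM(2/r − 1/a_t)): v₁ᵗ = 11.371 m/s, v₂ᵗ = 4.45788 m/s.
(a) ΔV₁ = |v₁ᵗ − v₁| ≈ 1.884 m/s = 0.0003975 AU/year.
(b) ΔV₂ = |v₂ − v₂ᵗ| ≈ 1.482 m/s = 0.0003126 AU/year.
(c) ΔV_total = ΔV₁ + ΔV₂ ≈ 3.366 m/s = 0.0007102 AU/year.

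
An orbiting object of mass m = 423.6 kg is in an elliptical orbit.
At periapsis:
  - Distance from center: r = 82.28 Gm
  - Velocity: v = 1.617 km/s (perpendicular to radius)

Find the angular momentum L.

Convert to SI: r = 82.28 Gm = 8.228e+10 m; v = 1.617 km/s = 1617 m/s.
Since v is perpendicular to r, L = m · v · r.
L = 423.6 · 1617 · 8.228e+10 kg·m²/s ≈ 5.636e+16 kg·m²/s.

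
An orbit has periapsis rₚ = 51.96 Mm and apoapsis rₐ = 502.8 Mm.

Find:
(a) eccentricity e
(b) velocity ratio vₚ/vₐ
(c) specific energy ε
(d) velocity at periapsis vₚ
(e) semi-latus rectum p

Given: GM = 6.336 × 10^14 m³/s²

Convert to SI: rₚ = 51.96 Mm = 5.196e+07 m; rₐ = 502.8 Mm = 5.028e+08 m.
(a) e = (rₐ − rₚ)/(rₐ + rₚ) = (5.028e+08 − 5.196e+07)/(5.028e+08 + 5.196e+07) ≈ 0.8127
(b) Conservation of angular momentum (rₚvₚ = rₐvₐ) gives vₚ/vₐ = rₐ/rₚ = 5.028e+08/5.196e+07 ≈ 9.677
(c) With a = (rₚ + rₐ)/2 = 2.7738e+08 m, ε = −GM/(2a) = −6.336e+14/(2 · 2.7738e+08) J/kg ≈ -1.142e+06 J/kg
(d) With a = (rₚ + rₐ)/2 = 2.7738e+08 m, vₚ = √(GM (2/rₚ − 1/a)) = √(6.336e+14 · (2/5.196e+07 − 1/2.7738e+08)) m/s ≈ 4701 m/s
(e) From a = (rₚ + rₐ)/2 = 2.7738e+08 m and e = (rₐ − rₚ)/(rₐ + rₚ) = 0.812676, p = a(1 − e²) = 2.7738e+08 · (1 − (0.812676)²) ≈ 9.419e+07 m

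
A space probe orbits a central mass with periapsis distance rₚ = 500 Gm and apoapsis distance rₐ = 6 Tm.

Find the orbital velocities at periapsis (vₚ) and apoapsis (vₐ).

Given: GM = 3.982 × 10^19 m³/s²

Convert to SI: rₚ = 500 Gm = 5e+11 m; rₐ = 6 Tm = 6e+12 m.
Use the vis-viva equation v² = GM(2/r − 1/a) with a = (rₚ + rₐ)/2 = (5e+11 + 6e+12)/2 = 3.25e+12 m.
vₚ = √(GM · (2/rₚ − 1/a)) = √(3.982e+19 · (2/5e+11 − 1/3.25e+12)) m/s ≈ 1.213e+04 m/s = 12.13 km/s.
vₐ = √(GM · (2/rₐ − 1/a)) = √(3.982e+19 · (2/6e+12 − 1/3.25e+12)) m/s ≈ 1010 m/s = 1.01 km/s.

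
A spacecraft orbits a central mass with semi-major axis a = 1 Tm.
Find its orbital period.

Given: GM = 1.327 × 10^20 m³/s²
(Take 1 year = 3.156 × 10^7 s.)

Convert to SI: a = 1 Tm = 1e+12 m.
Kepler's third law: T = 2π √(a³ / GM).
Substituting a = 1e+12 m and GM = 1.327e+20 m³/s²:
T = 2π √((1e+12)³ / 1.327e+20) s
T ≈ 5.454e+08 s = 17.28 years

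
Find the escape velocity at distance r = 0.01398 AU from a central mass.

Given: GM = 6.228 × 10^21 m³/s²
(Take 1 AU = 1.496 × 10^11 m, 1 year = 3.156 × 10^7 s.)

Convert to SI: r = 0.01398 AU = 2.09141e+09 m.
Escape velocity comes from setting total energy to zero: ½v² − GM/r = 0 ⇒ v_esc = √(2GM / r).
v_esc = √(2 · 6.228e+21 / 2.09141e+09) m/s ≈ 2.44e+06 m/s = 514.8 AU/year.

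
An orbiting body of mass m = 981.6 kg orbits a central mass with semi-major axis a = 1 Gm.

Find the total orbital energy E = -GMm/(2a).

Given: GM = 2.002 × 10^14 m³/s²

Convert to SI: a = 1 Gm = 1e+09 m.
E = −GMm / (2a).
E = −2.002e+14 · 981.6 / (2 · 1e+09) J ≈ -9.826e+07 J = -98.26 MJ.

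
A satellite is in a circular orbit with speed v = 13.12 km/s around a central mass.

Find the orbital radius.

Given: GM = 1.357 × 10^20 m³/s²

Convert to SI: v = 13.12 km/s = 13120 m/s.
For a circular orbit, v² = GM / r, so r = GM / v².
r = 1.357e+20 / (13120)² m ≈ 7.883e+11 m = 788.3 Gm.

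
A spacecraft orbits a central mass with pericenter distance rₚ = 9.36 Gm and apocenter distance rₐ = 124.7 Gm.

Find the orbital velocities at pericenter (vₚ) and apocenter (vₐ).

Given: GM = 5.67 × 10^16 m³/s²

Convert to SI: rₚ = 9.36 Gm = 9.36e+09 m; rₐ = 124.7 Gm = 1.247e+11 m.
Use the vis-viva equation v² = GM(2/r − 1/a) with a = (rₚ + rₐ)/2 = (9.36e+09 + 1.247e+11)/2 = 6.703e+10 m.
vₚ = √(GM · (2/rₚ − 1/a)) = √(5.67e+16 · (2/9.36e+09 − 1/6.703e+10)) m/s ≈ 3357 m/s = 3.357 km/s.
vₐ = √(GM · (2/rₐ − 1/a)) = √(5.67e+16 · (2/1.247e+11 − 1/6.703e+10)) m/s ≈ 252 m/s = 252 m/s.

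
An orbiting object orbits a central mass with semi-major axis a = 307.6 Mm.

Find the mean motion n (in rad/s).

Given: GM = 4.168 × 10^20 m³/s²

Convert to SI: a = 307.6 Mm = 3.076e+08 m.
n = √(GM / a³).
n = √(4.168e+20 / (3.076e+08)³) rad/s ≈ 0.003784 rad/s.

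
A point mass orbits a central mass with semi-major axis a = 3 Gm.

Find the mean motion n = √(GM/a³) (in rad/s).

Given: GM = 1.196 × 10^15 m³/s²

Convert to SI: a = 3 Gm = 3e+09 m.
n = √(GM / a³).
n = √(1.196e+15 / (3e+09)³) rad/s ≈ 2.105e-07 rad/s.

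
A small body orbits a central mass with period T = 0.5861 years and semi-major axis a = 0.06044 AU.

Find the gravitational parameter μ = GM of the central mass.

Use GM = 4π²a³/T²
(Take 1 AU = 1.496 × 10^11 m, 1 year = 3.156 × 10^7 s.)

Convert to SI: T = 0.5861 years = 1.84973e+07 s; a = 0.06044 AU = 9.04182e+09 m.
GM = 4π² · a³ / T².
GM = 4π² · (9.04182e+09)³ / (1.84973e+07)² m³/s² ≈ 8.529e+16 m³/s² = 8.529 × 10^16 m³/s².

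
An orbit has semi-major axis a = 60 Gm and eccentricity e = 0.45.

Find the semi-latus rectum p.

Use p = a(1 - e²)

Convert to SI: a = 60 Gm = 6e+10 m.
p = a (1 − e²).
p = 6e+10 · (1 − (0.45)²) = 6e+10 · 0.7975 ≈ 4.785e+10 m = 47.85 Gm.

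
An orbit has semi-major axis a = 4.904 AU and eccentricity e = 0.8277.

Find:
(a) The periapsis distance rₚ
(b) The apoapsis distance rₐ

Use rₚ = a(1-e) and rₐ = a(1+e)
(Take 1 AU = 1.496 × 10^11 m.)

Convert to SI: a = 4.904 AU = 7.33638e+11 m.
(a) rₚ = a(1 − e) = 7.33638e+11 · (1 − 0.8277) = 7.33638e+11 · 0.1723 ≈ 1.264e+11 m = 0.845 AU.
(b) rₐ = a(1 + e) = 7.33638e+11 · (1 + 0.8277) = 7.33638e+11 · 1.8277 ≈ 1.341e+12 m = 8.963 AU.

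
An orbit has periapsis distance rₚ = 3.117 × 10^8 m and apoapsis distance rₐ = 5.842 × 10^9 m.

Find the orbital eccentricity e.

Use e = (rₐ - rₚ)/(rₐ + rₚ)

e = (rₐ − rₚ) / (rₐ + rₚ).
e = (5.842e+09 − 3.117e+08) / (5.842e+09 + 3.117e+08) = 5.5303e+09 / 6.1537e+09 ≈ 0.8987.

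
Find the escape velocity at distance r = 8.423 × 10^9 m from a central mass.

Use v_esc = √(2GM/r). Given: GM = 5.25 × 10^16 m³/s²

Escape velocity comes from setting total energy to zero: ½v² − GM/r = 0 ⇒ v_esc = √(2GM / r).
v_esc = √(2 · 5.25e+16 / 8.423e+09) m/s ≈ 3531 m/s = 3.531 km/s.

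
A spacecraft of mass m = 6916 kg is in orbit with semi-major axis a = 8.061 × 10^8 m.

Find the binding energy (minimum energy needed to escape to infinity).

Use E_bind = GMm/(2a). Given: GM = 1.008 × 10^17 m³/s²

Total orbital energy is E = −GMm/(2a); binding energy is E_bind = −E = GMm/(2a).
E_bind = 1.008e+17 · 6916 / (2 · 8.061e+08) J ≈ 4.324e+11 J = 432.4 GJ.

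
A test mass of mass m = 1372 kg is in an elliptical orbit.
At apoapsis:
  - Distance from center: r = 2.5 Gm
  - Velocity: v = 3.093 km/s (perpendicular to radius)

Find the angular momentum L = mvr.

Convert to SI: r = 2.5 Gm = 2.5e+09 m; v = 3.093 km/s = 3093 m/s.
Since v is perpendicular to r, L = m · v · r.
L = 1372 · 3093 · 2.5e+09 kg·m²/s ≈ 1.061e+16 kg·m²/s.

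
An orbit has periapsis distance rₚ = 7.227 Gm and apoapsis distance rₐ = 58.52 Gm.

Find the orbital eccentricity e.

Convert to SI: rₚ = 7.227 Gm = 7.227e+09 m; rₐ = 58.52 Gm = 5.852e+10 m.
e = (rₐ − rₚ) / (rₐ + rₚ).
e = (5.852e+10 − 7.227e+09) / (5.852e+10 + 7.227e+09) = 5.1293e+10 / 6.5747e+10 ≈ 0.7802.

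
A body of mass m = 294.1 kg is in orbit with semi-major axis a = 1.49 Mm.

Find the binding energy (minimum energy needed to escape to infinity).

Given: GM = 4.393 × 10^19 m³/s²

Convert to SI: a = 1.49 Mm = 1.49e+06 m.
Total orbital energy is E = −GMm/(2a); binding energy is E_bind = −E = GMm/(2a).
E_bind = 4.393e+19 · 294.1 / (2 · 1.49e+06) J ≈ 4.336e+15 J = 4.336 PJ.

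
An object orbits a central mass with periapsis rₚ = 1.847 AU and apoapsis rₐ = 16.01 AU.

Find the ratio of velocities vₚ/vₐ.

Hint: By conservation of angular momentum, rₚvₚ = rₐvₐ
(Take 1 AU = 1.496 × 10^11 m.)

Convert to SI: rₚ = 1.847 AU = 2.76311e+11 m; rₐ = 16.01 AU = 2.3951e+12 m.
Conservation of angular momentum gives rₚvₚ = rₐvₐ, so vₚ/vₐ = rₐ/rₚ.
vₚ/vₐ = 2.3951e+12 / 2.76311e+11 ≈ 8.668.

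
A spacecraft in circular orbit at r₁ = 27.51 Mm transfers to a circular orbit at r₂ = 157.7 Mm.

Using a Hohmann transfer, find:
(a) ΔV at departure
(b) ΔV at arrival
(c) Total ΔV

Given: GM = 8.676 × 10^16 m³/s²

Convert to SI: r₁ = 27.51 Mm = 2.751e+07 m; r₂ = 157.7 Mm = 1.577e+08 m.
Transfer semi-major axis: a_t = (r₁ + r₂)/2 = (2.751e+07 + 1.577e+08)/2 = 9.2605e+07 m.
Circular speeds: v₁ = √(GM/r₁) = 56158.4 m/s, v₂ = √(GM/r₂) = 23455.5 m/s.
Transfer speeds (vis-viva v² = GM(2/r − 1/a_t)): v₁ᵗ = 73284.7 m/s, v₂ᵗ = 12784.2 m/s.
(a) ΔV₁ = |v₁ᵗ − v₁| ≈ 1.713e+04 m/s = 17.13 km/s.
(b) ΔV₂ = |v₂ − v₂ᵗ| ≈ 1.067e+04 m/s = 10.67 km/s.
(c) ΔV_total = ΔV₁ + ΔV₂ ≈ 2.78e+04 m/s = 27.8 km/s.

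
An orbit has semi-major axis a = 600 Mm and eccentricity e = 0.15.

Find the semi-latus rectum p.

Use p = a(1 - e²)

Convert to SI: a = 600 Mm = 6e+08 m.
p = a (1 − e²).
p = 6e+08 · (1 − (0.15)²) = 6e+08 · 0.9775 ≈ 5.865e+08 m = 586.5 Mm.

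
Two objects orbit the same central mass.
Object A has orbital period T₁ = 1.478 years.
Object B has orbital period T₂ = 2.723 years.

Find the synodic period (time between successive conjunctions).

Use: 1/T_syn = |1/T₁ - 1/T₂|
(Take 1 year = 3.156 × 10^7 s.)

Convert to SI: T₁ = 1.478 years = 4.66457e+07 s; T₂ = 2.723 years = 8.59379e+07 s.
T_syn = |T₁ · T₂ / (T₁ − T₂)|.
T_syn = |4.66457e+07 · 8.59379e+07 / (4.66457e+07 − 8.59379e+07)| s ≈ 1.02e+08 s = 3.233 years.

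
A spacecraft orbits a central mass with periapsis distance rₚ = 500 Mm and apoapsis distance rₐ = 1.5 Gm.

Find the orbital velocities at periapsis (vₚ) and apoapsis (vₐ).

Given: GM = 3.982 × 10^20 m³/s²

Convert to SI: rₚ = 500 Mm = 5e+08 m; rₐ = 1.5 Gm = 1.5e+09 m.
Use the vis-viva equation v² = GM(2/r − 1/a) with a = (rₚ + rₐ)/2 = (5e+08 + 1.5e+09)/2 = 1e+09 m.
vₚ = √(GM · (2/rₚ − 1/a)) = √(3.982e+20 · (2/5e+08 − 1/1e+09)) m/s ≈ 1.093e+06 m/s = 1093 km/s.
vₐ = √(GM · (2/rₐ − 1/a)) = √(3.982e+20 · (2/1.5e+09 − 1/1e+09)) m/s ≈ 3.643e+05 m/s = 364.3 km/s.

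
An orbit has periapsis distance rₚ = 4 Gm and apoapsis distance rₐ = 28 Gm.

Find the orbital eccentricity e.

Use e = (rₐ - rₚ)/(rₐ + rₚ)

Convert to SI: rₚ = 4 Gm = 4e+09 m; rₐ = 28 Gm = 2.8e+10 m.
e = (rₐ − rₚ) / (rₐ + rₚ).
e = (2.8e+10 − 4e+09) / (2.8e+10 + 4e+09) = 2.4e+10 / 3.2e+10 ≈ 0.75.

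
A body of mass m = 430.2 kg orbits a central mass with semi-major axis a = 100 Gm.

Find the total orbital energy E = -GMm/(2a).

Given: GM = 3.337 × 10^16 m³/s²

Convert to SI: a = 100 Gm = 1e+11 m.
E = −GMm / (2a).
E = −3.337e+16 · 430.2 / (2 · 1e+11) J ≈ -7.178e+07 J = -71.78 MJ.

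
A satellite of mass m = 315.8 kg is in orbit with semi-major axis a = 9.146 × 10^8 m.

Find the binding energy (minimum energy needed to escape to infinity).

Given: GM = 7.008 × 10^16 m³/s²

Total orbital energy is E = −GMm/(2a); binding energy is E_bind = −E = GMm/(2a).
E_bind = 7.008e+16 · 315.8 / (2 · 9.146e+08) J ≈ 1.21e+10 J = 12.1 GJ.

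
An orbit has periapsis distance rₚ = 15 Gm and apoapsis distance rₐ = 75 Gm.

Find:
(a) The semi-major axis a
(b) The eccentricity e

Convert to SI: rₚ = 15 Gm = 1.5e+10 m; rₐ = 75 Gm = 7.5e+10 m.
(a) a = (rₚ + rₐ) / 2 = (1.5e+10 + 7.5e+10) / 2 ≈ 4.5e+10 m = 45 Gm.
(b) e = (rₐ − rₚ) / (rₐ + rₚ) = (7.5e+10 − 1.5e+10) / (7.5e+10 + 1.5e+10) ≈ 0.6667.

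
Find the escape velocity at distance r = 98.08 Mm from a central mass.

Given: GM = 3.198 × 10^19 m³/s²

Convert to SI: r = 98.08 Mm = 9.808e+07 m.
Escape velocity comes from setting total energy to zero: ½v² − GM/r = 0 ⇒ v_esc = √(2GM / r).
v_esc = √(2 · 3.198e+19 / 9.808e+07) m/s ≈ 8.075e+05 m/s = 807.5 km/s.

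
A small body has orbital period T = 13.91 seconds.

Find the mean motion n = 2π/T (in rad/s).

n = 2π / T.
n = 2π / 13.91 s ≈ 0.4517 rad/s.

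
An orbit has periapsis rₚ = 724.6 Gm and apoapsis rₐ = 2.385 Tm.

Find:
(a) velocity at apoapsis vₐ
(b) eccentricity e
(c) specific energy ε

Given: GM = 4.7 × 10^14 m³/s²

Convert to SI: rₚ = 724.6 Gm = 7.246e+11 m; rₐ = 2.385 Tm = 2.385e+12 m.
(a) With a = (rₚ + rₐ)/2 = 1.5548e+12 m, vₐ = √(GM (2/rₐ − 1/a)) = √(4.7e+14 · (2/2.385e+12 − 1/1.5548e+12)) m/s ≈ 9.583 m/s
(b) e = (rₐ − rₚ)/(rₐ + rₚ) = (2.385e+12 − 7.246e+11)/(2.385e+12 + 7.246e+11) ≈ 0.534
(c) With a = (rₚ + rₐ)/2 = 1.5548e+12 m, ε = −GM/(2a) = −4.7e+14/(2 · 1.5548e+12) J/kg ≈ -151.1 J/kg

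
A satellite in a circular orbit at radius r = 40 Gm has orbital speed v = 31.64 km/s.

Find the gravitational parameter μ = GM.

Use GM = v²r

Convert to SI: r = 40 Gm = 4e+10 m; v = 31.64 km/s = 31640 m/s.
For a circular orbit v² = GM/r, so GM = v² · r.
GM = (31640)² · 4e+10 m³/s² ≈ 4.004e+19 m³/s² = 4.004 × 10^19 m³/s².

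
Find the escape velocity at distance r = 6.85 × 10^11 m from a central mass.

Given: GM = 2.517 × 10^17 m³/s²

Escape velocity comes from setting total energy to zero: ½v² − GM/r = 0 ⇒ v_esc = √(2GM / r).
v_esc = √(2 · 2.517e+17 / 6.85e+11) m/s ≈ 857.3 m/s = 857.3 m/s.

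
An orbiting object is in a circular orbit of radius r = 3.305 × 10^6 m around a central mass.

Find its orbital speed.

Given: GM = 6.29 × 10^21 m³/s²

For a circular orbit, gravity supplies the centripetal force, so v = √(GM / r).
v = √(6.29e+21 / 3.305e+06) m/s ≈ 4.363e+07 m/s = 4.363e+04 km/s.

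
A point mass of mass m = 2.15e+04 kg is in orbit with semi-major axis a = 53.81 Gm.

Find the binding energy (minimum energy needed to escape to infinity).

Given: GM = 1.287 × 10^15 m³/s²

Convert to SI: a = 53.81 Gm = 5.381e+10 m.
Total orbital energy is E = −GMm/(2a); binding energy is E_bind = −E = GMm/(2a).
E_bind = 1.287e+15 · 2.15e+04 / (2 · 5.381e+10) J ≈ 2.571e+08 J = 257.1 MJ.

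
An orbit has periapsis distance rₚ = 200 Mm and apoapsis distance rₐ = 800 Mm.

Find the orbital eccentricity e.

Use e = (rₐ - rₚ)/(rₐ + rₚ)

Convert to SI: rₚ = 200 Mm = 2e+08 m; rₐ = 800 Mm = 8e+08 m.
e = (rₐ − rₚ) / (rₐ + rₚ).
e = (8e+08 − 2e+08) / (8e+08 + 2e+08) = 6e+08 / 1e+09 ≈ 0.6.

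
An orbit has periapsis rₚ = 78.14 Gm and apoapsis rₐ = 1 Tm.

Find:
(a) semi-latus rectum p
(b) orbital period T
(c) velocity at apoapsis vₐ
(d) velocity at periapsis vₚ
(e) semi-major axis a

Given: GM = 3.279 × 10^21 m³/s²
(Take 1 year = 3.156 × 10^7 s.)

Convert to SI: rₚ = 78.14 Gm = 7.814e+10 m; rₐ = 1 Tm = 1e+12 m.
(a) From a = (rₚ + rₐ)/2 = 5.3907e+11 m and e = (rₐ − rₚ)/(rₐ + rₚ) = 0.855047, p = a(1 − e²) = 5.3907e+11 · (1 − (0.855047)²) ≈ 1.45e+11 m
(b) With a = (rₚ + rₐ)/2 = 5.3907e+11 m, T = 2π √(a³/GM) = 2π √((5.3907e+11)³/3.279e+21) s ≈ 4.343e+07 s
(c) With a = (rₚ + rₐ)/2 = 5.3907e+11 m, vₐ = √(GM (2/rₐ − 1/a)) = √(3.279e+21 · (2/1e+12 − 1/5.3907e+11)) m/s ≈ 2.18e+04 m/s
(d) With a = (rₚ + rₐ)/2 = 5.3907e+11 m, vₚ = √(GM (2/rₚ − 1/a)) = √(3.279e+21 · (2/7.814e+10 − 1/5.3907e+11)) m/s ≈ 2.79e+05 m/s
(e) a = (rₚ + rₐ)/2 = (7.814e+10 + 1e+12)/2 ≈ 5.391e+11 m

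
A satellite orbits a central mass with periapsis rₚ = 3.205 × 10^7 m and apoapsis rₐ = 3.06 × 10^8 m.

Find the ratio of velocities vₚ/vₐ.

Conservation of angular momentum gives rₚvₚ = rₐvₐ, so vₚ/vₐ = rₐ/rₚ.
vₚ/vₐ = 3.06e+08 / 3.205e+07 ≈ 9.548.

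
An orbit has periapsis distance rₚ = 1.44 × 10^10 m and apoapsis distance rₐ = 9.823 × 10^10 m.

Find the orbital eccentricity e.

e = (rₐ − rₚ) / (rₐ + rₚ).
e = (9.823e+10 − 1.44e+10) / (9.823e+10 + 1.44e+10) = 8.383e+10 / 1.1263e+11 ≈ 0.7443.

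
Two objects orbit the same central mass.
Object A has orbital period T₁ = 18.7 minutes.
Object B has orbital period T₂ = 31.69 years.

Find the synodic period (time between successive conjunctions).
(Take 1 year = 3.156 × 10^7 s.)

Convert to SI: T₁ = 18.7 minutes = 1122 s; T₂ = 31.69 years = 1.00014e+09 s.
T_syn = |T₁ · T₂ / (T₁ − T₂)|.
T_syn = |1122 · 1.00014e+09 / (1122 − 1.00014e+09)| s ≈ 1122 s = 18.7 minutes.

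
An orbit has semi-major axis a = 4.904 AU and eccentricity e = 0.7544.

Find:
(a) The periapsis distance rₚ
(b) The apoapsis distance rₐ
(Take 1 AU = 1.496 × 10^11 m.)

Convert to SI: a = 4.904 AU = 7.33638e+11 m.
(a) rₚ = a(1 − e) = 7.33638e+11 · (1 − 0.7544) = 7.33638e+11 · 0.2456 ≈ 1.802e+11 m = 1.204 AU.
(b) rₐ = a(1 + e) = 7.33638e+11 · (1 + 0.7544) = 7.33638e+11 · 1.7544 ≈ 1.287e+12 m = 8.604 AU.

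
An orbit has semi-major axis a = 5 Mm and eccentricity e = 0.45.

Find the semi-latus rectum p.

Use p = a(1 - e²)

Convert to SI: a = 5 Mm = 5e+06 m.
p = a (1 − e²).
p = 5e+06 · (1 − (0.45)²) = 5e+06 · 0.7975 ≈ 3.988e+06 m = 3.987 Mm.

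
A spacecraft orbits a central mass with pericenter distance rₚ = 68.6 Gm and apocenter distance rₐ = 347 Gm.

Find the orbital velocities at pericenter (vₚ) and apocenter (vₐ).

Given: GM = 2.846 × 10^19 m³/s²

Convert to SI: rₚ = 68.6 Gm = 6.86e+10 m; rₐ = 347 Gm = 3.47e+11 m.
Use the vis-viva equation v² = GM(2/r − 1/a) with a = (rₚ + rₐ)/2 = (6.86e+10 + 3.47e+11)/2 = 2.078e+11 m.
vₚ = √(GM · (2/rₚ − 1/a)) = √(2.846e+19 · (2/6.86e+10 − 1/2.078e+11)) m/s ≈ 2.632e+04 m/s = 26.32 km/s.
vₐ = √(GM · (2/rₐ − 1/a)) = √(2.846e+19 · (2/3.47e+11 − 1/2.078e+11)) m/s ≈ 5203 m/s = 5.203 km/s.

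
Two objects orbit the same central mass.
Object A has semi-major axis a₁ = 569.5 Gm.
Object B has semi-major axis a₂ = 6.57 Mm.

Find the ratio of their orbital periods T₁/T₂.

Convert to SI: a₁ = 569.5 Gm = 5.695e+11 m; a₂ = 6.57 Mm = 6.57e+06 m.
From Kepler's third law, (T₁/T₂)² = (a₁/a₂)³, so T₁/T₂ = (a₁/a₂)^(3/2).
a₁/a₂ = 5.695e+11 / 6.57e+06 = 86681.9.
T₁/T₂ = (86681.9)^(3/2) ≈ 2.552e+07.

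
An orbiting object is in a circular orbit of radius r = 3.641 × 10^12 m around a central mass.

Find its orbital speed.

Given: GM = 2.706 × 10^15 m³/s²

For a circular orbit, gravity supplies the centripetal force, so v = √(GM / r).
v = √(2.706e+15 / 3.641e+12) m/s ≈ 27.26 m/s = 27.26 m/s.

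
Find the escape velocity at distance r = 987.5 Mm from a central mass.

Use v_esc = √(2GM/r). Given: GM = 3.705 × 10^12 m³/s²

Convert to SI: r = 987.5 Mm = 9.875e+08 m.
Escape velocity comes from setting total energy to zero: ½v² − GM/r = 0 ⇒ v_esc = √(2GM / r).
v_esc = √(2 · 3.705e+12 / 9.875e+08) m/s ≈ 86.62 m/s = 86.62 m/s.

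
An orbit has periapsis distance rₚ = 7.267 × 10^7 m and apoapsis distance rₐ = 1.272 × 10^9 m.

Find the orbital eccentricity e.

e = (rₐ − rₚ) / (rₐ + rₚ).
e = (1.272e+09 − 7.267e+07) / (1.272e+09 + 7.267e+07) = 1.19933e+09 / 1.34467e+09 ≈ 0.8919.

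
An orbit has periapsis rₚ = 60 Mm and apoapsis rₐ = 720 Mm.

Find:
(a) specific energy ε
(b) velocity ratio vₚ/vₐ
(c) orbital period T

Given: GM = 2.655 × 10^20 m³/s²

Convert to SI: rₚ = 60 Mm = 6e+07 m; rₐ = 720 Mm = 7.2e+08 m.
(a) With a = (rₚ + rₐ)/2 = 3.9e+08 m, ε = −GM/(2a) = −2.655e+20/(2 · 3.9e+08) J/kg ≈ -3.404e+11 J/kg
(b) Conservation of angular momentum (rₚvₚ = rₐvₐ) gives vₚ/vₐ = rₐ/rₚ = 7.2e+08/6e+07 ≈ 12
(c) With a = (rₚ + rₐ)/2 = 3.9e+08 m, T = 2π √(a³/GM) = 2π √((3.9e+08)³/2.655e+20) s ≈ 2970 s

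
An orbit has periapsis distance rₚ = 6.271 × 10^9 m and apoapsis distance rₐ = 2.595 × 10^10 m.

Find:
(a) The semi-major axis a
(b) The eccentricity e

(a) a = (rₚ + rₐ) / 2 = (6.271e+09 + 2.595e+10) / 2 ≈ 1.611e+10 m = 1.611 × 10^10 m.
(b) e = (rₐ − rₚ) / (rₐ + rₚ) = (2.595e+10 − 6.271e+09) / (2.595e+10 + 6.271e+09) ≈ 0.6108.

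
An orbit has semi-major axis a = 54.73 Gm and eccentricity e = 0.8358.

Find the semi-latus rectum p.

Convert to SI: a = 54.73 Gm = 5.473e+10 m.
p = a (1 − e²).
p = 5.473e+10 · (1 − (0.8358)²) = 5.473e+10 · 0.301438 ≈ 1.65e+10 m = 16.5 Gm.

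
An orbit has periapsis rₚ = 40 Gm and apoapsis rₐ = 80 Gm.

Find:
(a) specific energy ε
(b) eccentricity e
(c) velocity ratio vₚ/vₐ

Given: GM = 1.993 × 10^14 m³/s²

Convert to SI: rₚ = 40 Gm = 4e+10 m; rₐ = 80 Gm = 8e+10 m.
(a) With a = (rₚ + rₐ)/2 = 6e+10 m, ε = −GM/(2a) = −1.993e+14/(2 · 6e+10) J/kg ≈ -1661 J/kg
(b) e = (rₐ − rₚ)/(rₐ + rₚ) = (8e+10 − 4e+10)/(8e+10 + 4e+10) ≈ 0.3333
(c) Conservation of angular momentum (rₚvₚ = rₐvₐ) gives vₚ/vₐ = rₐ/rₚ = 8e+10/4e+10 ≈ 2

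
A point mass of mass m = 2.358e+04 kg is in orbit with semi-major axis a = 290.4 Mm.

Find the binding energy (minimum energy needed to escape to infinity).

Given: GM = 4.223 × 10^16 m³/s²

Convert to SI: a = 290.4 Mm = 2.904e+08 m.
Total orbital energy is E = −GMm/(2a); binding energy is E_bind = −E = GMm/(2a).
E_bind = 4.223e+16 · 2.358e+04 / (2 · 2.904e+08) J ≈ 1.715e+12 J = 1.715 TJ.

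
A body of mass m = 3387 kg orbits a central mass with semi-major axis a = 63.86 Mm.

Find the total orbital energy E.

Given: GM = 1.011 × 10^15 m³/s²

Convert to SI: a = 63.86 Mm = 6.386e+07 m.
E = −GMm / (2a).
E = −1.011e+15 · 3387 / (2 · 6.386e+07) J ≈ -2.681e+10 J = -26.81 GJ.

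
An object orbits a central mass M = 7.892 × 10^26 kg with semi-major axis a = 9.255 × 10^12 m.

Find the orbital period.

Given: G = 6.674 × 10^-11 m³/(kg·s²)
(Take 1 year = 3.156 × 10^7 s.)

GM = G · M = 6.674e-11 · 7.892e+26 = 5.26712e+16 m³/s².
Kepler's third law: T = 2π √(a³ / GM).
Substituting a = 9.255e+12 m and GM = 5.26712e+16 m³/s²:
T = 2π √((9.255e+12)³ / 5.26712e+16) s
T ≈ 7.708e+11 s = 2.442e+04 years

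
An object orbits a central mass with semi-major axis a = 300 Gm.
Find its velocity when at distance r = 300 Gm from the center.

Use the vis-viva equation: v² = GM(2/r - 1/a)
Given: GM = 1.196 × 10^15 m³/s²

Convert to SI: a = 300 Gm = 3e+11 m; r = 300 Gm = 3e+11 m.
Vis-viva: v = √(GM · (2/r − 1/a)).
2/r − 1/a = 2/3e+11 − 1/3e+11 = 3.33333e-12 m⁻¹.
v = √(1.196e+15 · 3.33333e-12) m/s ≈ 63.14 m/s = 63.14 m/s.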